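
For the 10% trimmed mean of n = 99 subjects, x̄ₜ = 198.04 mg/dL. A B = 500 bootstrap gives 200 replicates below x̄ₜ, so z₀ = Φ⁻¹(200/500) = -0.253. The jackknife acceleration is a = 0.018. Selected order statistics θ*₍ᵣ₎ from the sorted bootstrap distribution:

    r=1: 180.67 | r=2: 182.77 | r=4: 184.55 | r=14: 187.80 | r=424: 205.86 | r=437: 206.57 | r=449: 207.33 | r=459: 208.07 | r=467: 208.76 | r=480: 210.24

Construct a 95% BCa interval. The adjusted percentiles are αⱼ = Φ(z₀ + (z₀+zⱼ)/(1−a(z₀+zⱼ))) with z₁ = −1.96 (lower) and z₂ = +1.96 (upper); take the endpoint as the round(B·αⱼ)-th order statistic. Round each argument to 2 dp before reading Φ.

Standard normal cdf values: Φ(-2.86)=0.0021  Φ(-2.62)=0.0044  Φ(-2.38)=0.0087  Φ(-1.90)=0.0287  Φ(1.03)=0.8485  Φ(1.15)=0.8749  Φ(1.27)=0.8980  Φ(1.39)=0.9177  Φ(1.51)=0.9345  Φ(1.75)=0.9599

(184.55, 208.76)

Lower: z₀ + z₁ = -0.253 + (-1.960) = -2.213; 1 − a(z₀+z₁) = 1 − (0.018)(-2.213) = 1.0398; argument = -0.253 + (-2.213)/1.0398 = -2.3812 → -2.38.
α₁ = Φ(-2.38) = 0.0087; rank = round(500 × 0.0087) = 4; θ*₍4₎ = 184.55.
Upper: z₀ + z₂ = 1.707; 1 − a(z₀+z₂) = 0.9693; argument = 1.5081 → 1.51; α₂ = 0.9345; rank = 467; θ*₍467₎ = 208.76.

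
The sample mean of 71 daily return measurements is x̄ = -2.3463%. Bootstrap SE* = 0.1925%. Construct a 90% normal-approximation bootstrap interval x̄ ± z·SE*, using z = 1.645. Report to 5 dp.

Margin = 1.645 × 0.1925 = 0.316663
Interval: -2.3463 ± 0.316663

(-2.66296, -2.02964)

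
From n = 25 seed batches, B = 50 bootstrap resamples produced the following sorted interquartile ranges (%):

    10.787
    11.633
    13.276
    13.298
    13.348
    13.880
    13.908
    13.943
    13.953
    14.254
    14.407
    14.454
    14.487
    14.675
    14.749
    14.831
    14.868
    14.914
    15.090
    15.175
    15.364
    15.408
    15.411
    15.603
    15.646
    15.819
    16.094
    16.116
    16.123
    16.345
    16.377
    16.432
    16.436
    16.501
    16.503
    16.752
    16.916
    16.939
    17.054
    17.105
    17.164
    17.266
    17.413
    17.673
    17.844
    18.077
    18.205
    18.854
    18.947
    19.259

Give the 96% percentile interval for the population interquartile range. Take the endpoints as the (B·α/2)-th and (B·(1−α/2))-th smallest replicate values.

α = 0.04; lower rank = 50 × 0.020 = 1; upper rank = 50 × 0.980 = 49.
The 1st smallest replicate is 10.787; the 49th is 18.947.

(10.787, 18.947)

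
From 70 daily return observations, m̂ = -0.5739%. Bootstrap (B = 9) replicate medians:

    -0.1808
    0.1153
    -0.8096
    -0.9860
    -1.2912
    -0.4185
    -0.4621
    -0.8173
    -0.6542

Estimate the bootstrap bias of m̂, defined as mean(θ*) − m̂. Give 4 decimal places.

bias = −0.0377

mean(θ*) = ((-0.1808) + 0.1153 + (-0.8096) + (-0.9860) + (-1.2912) + (-0.4185) + (-0.4621) + (-0.8173) + (-0.6542)) / 9 = -0.61160
bias = -0.61160 − -0.5739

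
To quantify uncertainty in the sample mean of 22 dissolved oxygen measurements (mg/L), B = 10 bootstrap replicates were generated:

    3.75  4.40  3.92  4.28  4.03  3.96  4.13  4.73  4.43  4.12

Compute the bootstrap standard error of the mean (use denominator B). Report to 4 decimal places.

SE* = 0.2743

Bootstrap SE is the standard deviation of the 10 replicate means.
Mean of replicates: (3.75 + 4.40 + 3.92 + 4.28 + 4.03 + 3.96 + 4.13 + 4.73 + 4.43 + 4.12) / 10 = 41.750000 / 10 = 4.175000
Sum of squared deviations: (−0.425000)² + (+0.225000)² + (−0.255000)² + (+0.105000)² + (−0.145000)² + (−0.215000)² + (−0.045000)² + (+0.555000)² + (+0.255000)² + (−0.055000)² = 0.752650
Variance = 0.752650 / 10 = 0.075265
SE* = √0.075265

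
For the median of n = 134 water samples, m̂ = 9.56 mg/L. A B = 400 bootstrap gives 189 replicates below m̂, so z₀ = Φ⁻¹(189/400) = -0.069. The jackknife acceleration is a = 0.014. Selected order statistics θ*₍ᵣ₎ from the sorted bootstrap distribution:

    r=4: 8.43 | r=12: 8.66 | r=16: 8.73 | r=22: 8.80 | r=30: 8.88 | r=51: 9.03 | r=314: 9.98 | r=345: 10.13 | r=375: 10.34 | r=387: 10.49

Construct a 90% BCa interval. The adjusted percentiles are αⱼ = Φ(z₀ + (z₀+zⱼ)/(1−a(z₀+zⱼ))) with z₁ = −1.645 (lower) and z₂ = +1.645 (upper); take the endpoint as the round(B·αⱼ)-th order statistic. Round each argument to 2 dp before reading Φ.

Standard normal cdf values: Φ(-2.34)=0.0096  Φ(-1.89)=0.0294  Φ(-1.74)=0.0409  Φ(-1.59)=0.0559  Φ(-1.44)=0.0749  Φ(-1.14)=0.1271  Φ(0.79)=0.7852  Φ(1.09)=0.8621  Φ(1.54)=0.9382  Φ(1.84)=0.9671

(8.73, 10.34)

Lower: z₀ + z₁ = -0.069 + (-1.645) = -1.714; 1 − a(z₀+z₁) = 1 − (0.014)(-1.714) = 1.0240; argument = -0.069 + (-1.714)/1.0240 = -1.7428 → -1.74.
α₁ = Φ(-1.74) = 0.0409; rank = round(400 × 0.0409) = 16; θ*₍16₎ = 8.73.
Upper: z₀ + z₂ = 1.576; 1 − a(z₀+z₂) = 0.9779; argument = 1.5426 → 1.54; α₂ = 0.9382; rank = 375; θ*₍375₎ = 10.34.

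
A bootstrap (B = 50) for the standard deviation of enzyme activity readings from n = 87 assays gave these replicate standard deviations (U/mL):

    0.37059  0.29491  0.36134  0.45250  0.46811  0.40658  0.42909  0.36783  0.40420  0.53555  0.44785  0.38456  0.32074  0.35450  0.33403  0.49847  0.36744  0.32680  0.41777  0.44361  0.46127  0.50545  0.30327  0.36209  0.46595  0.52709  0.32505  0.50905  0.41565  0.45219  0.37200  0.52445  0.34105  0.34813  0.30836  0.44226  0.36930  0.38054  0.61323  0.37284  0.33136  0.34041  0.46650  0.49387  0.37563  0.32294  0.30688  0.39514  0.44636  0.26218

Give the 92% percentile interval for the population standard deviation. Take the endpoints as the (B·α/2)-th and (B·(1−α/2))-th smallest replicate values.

(0.29491, 0.52709)

Sorted replicates: 0.26218, 0.29491, 0.30327, 0.30688, 0.30836, 0.32074, 0.32294, 0.32505, 0.32680, 0.33136, 0.33403, 0.34041, 0.34105, 0.34813, 0.35450, 0.36134, 0.36209, 0.36744, 0.36783, 0.36930, 0.37059, 0.37200, 0.37284, 0.37563, 0.38054, 0.38456, 0.39514, 0.40420, 0.40658, 0.41565, 0.41777, 0.42909, 0.44226, 0.44361, 0.44636, 0.44785, 0.45219, 0.45250, 0.46127, 0.46595, 0.46650, 0.46811, 0.49387, 0.49847, 0.50545, 0.50905, 0.52445, 0.52709, 0.53555, 0.61323
α = 0.08; lower rank = 50 × 0.040 = 2; upper rank = 50 × 0.960 = 48.
The 2nd smallest replicate is 0.29491; the 48th is 0.52709.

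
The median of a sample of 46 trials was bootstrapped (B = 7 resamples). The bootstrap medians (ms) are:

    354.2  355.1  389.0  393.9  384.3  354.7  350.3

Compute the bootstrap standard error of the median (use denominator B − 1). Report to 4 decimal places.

SE* = 19.2363

Bootstrap SE is the standard deviation of the 7 replicate medians.
Mean of replicates: (354.2 + 355.1 + 389.0 + 393.9 + 384.3 + 354.7 + 350.3) / 7 = 2581.50000 / 7 = 368.78571
Sum of squared deviations: (−14.58571)² + (−13.68571)² + (+20.21429)² + (+25.11429)² + (+15.51429)² + (−14.08571)² + (−18.48571)² = 2220.20857
Variance = 2220.20857 / 6 = 370.03476
SE* = √370.03476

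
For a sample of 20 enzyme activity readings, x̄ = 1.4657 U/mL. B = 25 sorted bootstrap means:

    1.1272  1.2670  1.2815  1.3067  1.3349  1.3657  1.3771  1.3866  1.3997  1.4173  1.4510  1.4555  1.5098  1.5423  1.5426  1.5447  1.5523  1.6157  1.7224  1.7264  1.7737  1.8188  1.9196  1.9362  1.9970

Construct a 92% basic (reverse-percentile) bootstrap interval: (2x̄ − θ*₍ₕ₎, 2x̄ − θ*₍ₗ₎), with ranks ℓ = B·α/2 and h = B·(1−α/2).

Percentile endpoints at ranks 1 and 24: θ*₍1₎ = 1.1272, θ*₍24₎ = 1.9362.
Basic interval reflects these around x̄:
  lower = 2 × 1.4657 − 1.9362 = 0.9952
  upper = 2 × 1.4657 − 1.1272 = 1.8042

(0.9952, 1.8042)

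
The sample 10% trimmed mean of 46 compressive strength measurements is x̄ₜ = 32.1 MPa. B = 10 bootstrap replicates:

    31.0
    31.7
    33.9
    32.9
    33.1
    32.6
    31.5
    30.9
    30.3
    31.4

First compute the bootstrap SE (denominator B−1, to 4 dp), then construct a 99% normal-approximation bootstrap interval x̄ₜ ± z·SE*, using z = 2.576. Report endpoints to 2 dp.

(29.16, 35.04)

Mean of replicates = 31.9300; sum of squared deviations = 11.7410; SE* = √(11.7410/9) = 1.1422
Margin = 2.576 × 1.1422 = 2.942
Interval: 32.1 ± 2.942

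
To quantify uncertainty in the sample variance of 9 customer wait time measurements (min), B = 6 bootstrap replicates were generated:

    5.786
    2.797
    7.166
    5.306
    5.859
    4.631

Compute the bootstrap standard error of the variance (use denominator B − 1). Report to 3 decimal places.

Bootstrap SE is the standard deviation of the 6 replicate variances.
Mean of replicates: (5.786 + 2.797 + 7.166 + 5.306 + 5.859 + 4.631) / 6 = 31.5450 / 6 = 5.2575
Sum of squared deviations: (+0.5285)² + (−2.4605)² + (+1.9085)² + (+0.0485)² + (+0.6015)² + (−0.6265)² = 10.7324
Variance = 10.7324 / 5 = 2.1465
SE* = √2.1465

SE* = 1.465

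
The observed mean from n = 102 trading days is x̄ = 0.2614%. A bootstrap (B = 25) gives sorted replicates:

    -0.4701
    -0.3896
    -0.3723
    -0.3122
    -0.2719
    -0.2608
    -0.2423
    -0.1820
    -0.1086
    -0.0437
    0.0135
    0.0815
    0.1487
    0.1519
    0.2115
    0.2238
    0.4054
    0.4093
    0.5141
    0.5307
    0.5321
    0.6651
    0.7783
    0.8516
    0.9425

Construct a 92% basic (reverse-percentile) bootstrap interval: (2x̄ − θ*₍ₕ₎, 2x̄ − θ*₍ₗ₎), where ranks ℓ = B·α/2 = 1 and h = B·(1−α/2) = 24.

Percentile endpoints at ranks 1 and 24: θ*₍1₎ = -0.4701, θ*₍24₎ = 0.8516.
Basic interval reflects these around x̄:
  lower = 2 × 0.2614 − 0.8516 = -0.3288
  upper = 2 × 0.2614 − -0.4701 = 0.9929

(-0.3288, 0.9929)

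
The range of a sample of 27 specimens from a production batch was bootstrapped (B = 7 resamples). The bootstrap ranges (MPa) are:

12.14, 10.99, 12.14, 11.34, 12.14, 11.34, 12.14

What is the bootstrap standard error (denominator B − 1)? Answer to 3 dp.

Bootstrap SE is the standard deviation of the 7 replicate ranges.
Mean of replicates: (12.14 + 10.99 + 12.14 + 11.34 + 12.14 + 11.34 + 12.14) / 7 = 82.2300 / 7 = 11.7471
Sum of squared deviations: (+0.3929)² + (−0.7571)² + (+0.3929)² + (−0.4071)² + (+0.3929)² + (−0.4071)² + (+0.3929)² = 1.5221
Variance = 1.5221 / 6 = 0.2537
SE* = √0.2537

SE* = 0.504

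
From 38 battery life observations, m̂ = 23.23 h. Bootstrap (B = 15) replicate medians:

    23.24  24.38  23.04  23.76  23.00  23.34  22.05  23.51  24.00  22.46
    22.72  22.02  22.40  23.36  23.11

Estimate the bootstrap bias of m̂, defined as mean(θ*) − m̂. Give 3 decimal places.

bias = −0.137

mean(θ*) = (23.24 + 24.38 + 23.04 + 23.76 + 23.00 + 23.34 + 22.05 + 23.51 + 24.00 + 22.46 + 22.72 + 22.02 + 22.40 + 23.36 + 23.11) / 15 = 23.0927
bias = 23.0927 − 23.23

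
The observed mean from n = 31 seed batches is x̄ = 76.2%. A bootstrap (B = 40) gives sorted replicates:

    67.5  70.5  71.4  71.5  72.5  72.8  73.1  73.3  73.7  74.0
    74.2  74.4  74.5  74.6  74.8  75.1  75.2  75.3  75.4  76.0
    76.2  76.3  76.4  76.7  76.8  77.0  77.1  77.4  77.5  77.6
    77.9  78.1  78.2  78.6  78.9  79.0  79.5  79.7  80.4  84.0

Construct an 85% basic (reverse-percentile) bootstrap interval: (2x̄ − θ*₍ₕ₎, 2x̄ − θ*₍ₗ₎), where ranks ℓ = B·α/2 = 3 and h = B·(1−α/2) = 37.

(72.9, 81.0)

Percentile endpoints at ranks 3 and 37: θ*₍3₎ = 71.4, θ*₍37₎ = 79.5.
Basic interval reflects these around x̄:
  lower = 2 × 76.2 − 79.5 = 72.9
  upper = 2 × 76.2 − 71.4 = 81.0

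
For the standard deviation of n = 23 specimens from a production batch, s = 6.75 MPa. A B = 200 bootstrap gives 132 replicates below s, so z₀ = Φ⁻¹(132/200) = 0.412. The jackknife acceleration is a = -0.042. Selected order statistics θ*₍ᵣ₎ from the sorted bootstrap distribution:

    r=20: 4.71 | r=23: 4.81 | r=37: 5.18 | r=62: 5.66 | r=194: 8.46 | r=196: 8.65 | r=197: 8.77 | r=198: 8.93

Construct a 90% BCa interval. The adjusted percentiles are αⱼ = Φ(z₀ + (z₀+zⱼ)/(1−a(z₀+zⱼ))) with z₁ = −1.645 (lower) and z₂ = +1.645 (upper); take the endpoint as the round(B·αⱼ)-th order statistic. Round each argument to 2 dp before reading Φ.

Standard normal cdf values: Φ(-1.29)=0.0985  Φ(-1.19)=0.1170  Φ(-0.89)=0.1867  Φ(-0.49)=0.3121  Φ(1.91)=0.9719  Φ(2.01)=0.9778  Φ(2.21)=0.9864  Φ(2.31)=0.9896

Lower: z₀ + z₁ = 0.412 + (-1.645) = -1.233; 1 − a(z₀+z₁) = 1 − (-0.042)(-1.233) = 0.9482; argument = 0.412 + (-1.233)/0.9482 = -0.8883 → -0.89.
α₁ = Φ(-0.89) = 0.1867; rank = round(200 × 0.1867) = 37; θ*₍37₎ = 5.18.
Upper: z₀ + z₂ = 2.057; 1 − a(z₀+z₂) = 1.0864; argument = 2.3054 → 2.31; α₂ = 0.9896; rank = 198; θ*₍198₎ = 8.93.

(5.18, 8.93)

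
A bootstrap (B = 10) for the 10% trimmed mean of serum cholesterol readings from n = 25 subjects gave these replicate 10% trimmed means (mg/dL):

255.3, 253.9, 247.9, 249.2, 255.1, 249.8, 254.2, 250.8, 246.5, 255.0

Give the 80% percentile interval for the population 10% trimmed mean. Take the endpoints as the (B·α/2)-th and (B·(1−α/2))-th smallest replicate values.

(246.5, 255.1)

Sorted replicates: 246.5, 247.9, 249.2, 249.8, 250.8, 253.9, 254.2, 255.0, 255.1, 255.3
α = 0.20; lower rank = 10 × 0.100 = 1; upper rank = 10 × 0.900 = 9.
The 1st smallest replicate is 246.5; the 9th is 255.1.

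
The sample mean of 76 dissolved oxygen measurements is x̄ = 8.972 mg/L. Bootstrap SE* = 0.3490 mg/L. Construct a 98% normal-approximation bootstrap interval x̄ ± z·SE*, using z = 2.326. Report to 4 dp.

(8.1602, 9.7838)

Margin = 2.326 × 0.3490 = 0.81177
Interval: 8.972 ± 0.81177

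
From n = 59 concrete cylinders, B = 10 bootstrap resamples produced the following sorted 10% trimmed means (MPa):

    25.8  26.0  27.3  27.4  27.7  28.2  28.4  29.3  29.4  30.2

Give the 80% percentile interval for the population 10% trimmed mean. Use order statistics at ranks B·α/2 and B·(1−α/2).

α = 0.20; lower rank = 10 × 0.100 = 1; upper rank = 10 × 0.900 = 9.
The 1st smallest replicate is 25.8; the 9th is 29.4.

(25.8, 29.4)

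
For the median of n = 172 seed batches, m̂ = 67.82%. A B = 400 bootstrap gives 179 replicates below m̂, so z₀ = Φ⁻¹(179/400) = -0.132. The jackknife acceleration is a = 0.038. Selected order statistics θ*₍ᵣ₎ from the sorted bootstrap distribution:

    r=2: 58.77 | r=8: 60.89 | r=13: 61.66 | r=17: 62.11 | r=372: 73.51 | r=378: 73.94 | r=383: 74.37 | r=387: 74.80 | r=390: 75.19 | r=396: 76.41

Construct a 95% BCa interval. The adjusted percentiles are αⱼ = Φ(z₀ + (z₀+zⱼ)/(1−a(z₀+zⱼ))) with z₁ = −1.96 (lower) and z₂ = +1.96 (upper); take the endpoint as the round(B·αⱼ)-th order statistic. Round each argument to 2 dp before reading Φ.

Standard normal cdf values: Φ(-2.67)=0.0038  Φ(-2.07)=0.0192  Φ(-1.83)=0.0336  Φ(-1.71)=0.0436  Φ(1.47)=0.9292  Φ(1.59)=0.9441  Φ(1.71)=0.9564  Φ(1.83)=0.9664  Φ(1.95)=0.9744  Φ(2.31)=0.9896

Lower: z₀ + z₁ = -0.132 + (-1.960) = -2.092; 1 − a(z₀+z₁) = 1 − (0.038)(-2.092) = 1.0795; argument = -0.132 + (-2.092)/1.0795 = -2.0699 → -2.07.
α₁ = Φ(-2.07) = 0.0192; rank = round(400 × 0.0192) = 8; θ*₍8₎ = 60.89.
Upper: z₀ + z₂ = 1.828; 1 − a(z₀+z₂) = 0.9305; argument = 1.8325 → 1.83; α₂ = 0.9664; rank = 387; θ*₍387₎ = 74.80.

(60.89, 74.80)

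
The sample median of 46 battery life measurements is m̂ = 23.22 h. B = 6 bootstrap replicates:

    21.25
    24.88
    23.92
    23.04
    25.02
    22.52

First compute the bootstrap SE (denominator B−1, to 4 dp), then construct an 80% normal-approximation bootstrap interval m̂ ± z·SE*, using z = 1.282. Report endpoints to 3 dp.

(21.353, 25.087)

Mean of replicates = 23.4383; sum of squared deviations = 10.6029; SE* = √(10.6029/5) = 1.4562
Margin = 1.282 × 1.4562 = 1.8668
Interval: 23.22 ± 1.8668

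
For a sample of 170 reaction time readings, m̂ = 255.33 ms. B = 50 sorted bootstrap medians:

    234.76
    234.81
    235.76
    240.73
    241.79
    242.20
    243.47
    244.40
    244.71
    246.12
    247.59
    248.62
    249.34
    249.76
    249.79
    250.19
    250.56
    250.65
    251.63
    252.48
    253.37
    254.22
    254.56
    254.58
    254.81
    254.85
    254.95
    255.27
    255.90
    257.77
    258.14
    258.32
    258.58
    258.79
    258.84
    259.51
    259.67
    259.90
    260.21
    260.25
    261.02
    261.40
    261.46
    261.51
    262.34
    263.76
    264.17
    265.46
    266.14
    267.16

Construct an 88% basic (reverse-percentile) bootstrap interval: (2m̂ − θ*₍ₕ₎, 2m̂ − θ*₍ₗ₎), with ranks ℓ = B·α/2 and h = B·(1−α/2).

(246.49, 274.90)

Percentile endpoints at ranks 3 and 47: θ*₍3₎ = 235.76, θ*₍47₎ = 264.17.
Basic interval reflects these around m̂:
  lower = 2 × 255.33 − 264.17 = 246.49
  upper = 2 × 255.33 − 235.76 = 274.90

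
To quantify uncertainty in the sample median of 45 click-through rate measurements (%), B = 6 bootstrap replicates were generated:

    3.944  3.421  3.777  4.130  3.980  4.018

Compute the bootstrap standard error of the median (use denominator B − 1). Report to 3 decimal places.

SE* = 0.252

Bootstrap SE is the standard deviation of the 6 replicate medians.
Mean of replicates: (3.944 + 3.421 + 3.777 + 4.130 + 3.980 + 4.018) / 6 = 23.2700 / 6 = 3.8783
Sum of squared deviations: (+0.0657)² + (−0.4573)² + (−0.1013)² + (+0.2517)² + (+0.1017)² + (+0.1397)² = 0.3169
Variance = 0.3169 / 5 = 0.0634
SE* = √0.0634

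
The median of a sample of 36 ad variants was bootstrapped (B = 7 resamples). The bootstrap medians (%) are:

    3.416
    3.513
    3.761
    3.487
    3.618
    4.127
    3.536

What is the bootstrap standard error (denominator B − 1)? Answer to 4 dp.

SE* = 0.2425

Bootstrap SE is the standard deviation of the 7 replicate medians.
Mean of replicates: (3.416 + 3.513 + 3.761 + 3.487 + 3.618 + 4.127 + 3.536) / 7 = 25.45800 / 7 = 3.63686
Sum of squared deviations: (−0.22086)² + (−0.12386)² + (+0.12414)² + (−0.14986)² + (−0.01886)² + (+0.49014)² + (−0.10086)² = 0.35275
Variance = 0.35275 / 6 = 0.05879
SE* = √0.05879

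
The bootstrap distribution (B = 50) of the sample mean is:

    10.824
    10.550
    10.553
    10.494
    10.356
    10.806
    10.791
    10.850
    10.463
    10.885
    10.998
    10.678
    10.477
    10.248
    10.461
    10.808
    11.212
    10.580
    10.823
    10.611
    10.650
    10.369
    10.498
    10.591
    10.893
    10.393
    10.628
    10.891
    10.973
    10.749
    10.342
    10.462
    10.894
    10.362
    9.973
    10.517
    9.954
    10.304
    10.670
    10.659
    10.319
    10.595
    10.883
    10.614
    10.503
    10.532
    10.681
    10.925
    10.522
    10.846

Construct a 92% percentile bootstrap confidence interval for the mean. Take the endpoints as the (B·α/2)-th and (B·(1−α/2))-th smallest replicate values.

(9.973, 10.973)

Sorted replicates: 9.954, 9.973, 10.248, 10.304, 10.319, 10.342, 10.356, 10.362, 10.369, 10.393, 10.461, 10.462, 10.463, 10.477, 10.494, 10.498, 10.503, 10.517, 10.522, 10.532, 10.550, 10.553, 10.580, 10.591, 10.595, 10.611, 10.614, 10.628, 10.650, 10.659, 10.670, 10.678, 10.681, 10.749, 10.791, 10.806, 10.808, 10.823, 10.824, 10.846, 10.850, 10.883, 10.885, 10.891, 10.893, 10.894, 10.925, 10.973, 10.998, 11.212
α = 0.08; lower rank = 50 × 0.040 = 2; upper rank = 50 × 0.960 = 48.
The 2nd smallest replicate is 9.973; the 48th is 10.973.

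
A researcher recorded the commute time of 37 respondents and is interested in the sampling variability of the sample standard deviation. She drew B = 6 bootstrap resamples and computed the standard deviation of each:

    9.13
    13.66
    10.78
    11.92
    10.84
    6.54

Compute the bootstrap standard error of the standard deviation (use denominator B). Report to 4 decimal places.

Bootstrap SE is the standard deviation of the 6 replicate standard deviations.
Mean of replicates: (9.13 + 13.66 + 10.78 + 11.92 + 10.84 + 6.54) / 6 = 62.87000 / 6 = 10.47833
Sum of squared deviations: (−1.34833)² + (+3.18167)² + (+0.30167)² + (+1.44167)² + (+0.36167)² + (−3.93833)² = 29.75168
Variance = 29.75168 / 6 = 4.95861
SE* = √4.95861

SE* = 2.2268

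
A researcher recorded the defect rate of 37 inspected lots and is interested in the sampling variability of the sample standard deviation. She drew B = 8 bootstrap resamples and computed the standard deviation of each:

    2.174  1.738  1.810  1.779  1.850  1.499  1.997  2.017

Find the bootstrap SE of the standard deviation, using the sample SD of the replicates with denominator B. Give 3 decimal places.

SE* = 0.192

Bootstrap SE is the standard deviation of the 8 replicate standard deviations.
Mean of replicates: (2.174 + 1.738 + 1.810 + 1.779 + 1.850 + 1.499 + 1.997 + 2.017) / 8 = 14.8640 / 8 = 1.8580
Sum of squared deviations: (+0.3160)² + (−0.1200)² + (−0.0480)² + (−0.0790)² + (−0.0080)² + (−0.3590)² + (+0.1390)² + (+0.1590)² = 0.2963
Variance = 0.2963 / 8 = 0.0370
SE* = √0.0370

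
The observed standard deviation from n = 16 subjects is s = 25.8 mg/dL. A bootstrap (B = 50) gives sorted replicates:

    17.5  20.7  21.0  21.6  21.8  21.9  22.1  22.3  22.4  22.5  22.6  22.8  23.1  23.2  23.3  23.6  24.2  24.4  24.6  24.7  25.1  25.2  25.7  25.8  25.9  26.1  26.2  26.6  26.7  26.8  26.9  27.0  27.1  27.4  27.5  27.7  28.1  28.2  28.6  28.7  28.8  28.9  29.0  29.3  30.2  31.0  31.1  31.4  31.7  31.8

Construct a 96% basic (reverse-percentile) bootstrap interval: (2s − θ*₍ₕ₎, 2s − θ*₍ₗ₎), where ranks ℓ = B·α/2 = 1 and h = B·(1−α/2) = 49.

(19.9, 34.1)

Percentile endpoints at ranks 1 and 49: θ*₍1₎ = 17.5, θ*₍49₎ = 31.7.
Basic interval reflects these around s:
  lower = 2 × 25.8 − 31.7 = 19.9
  upper = 2 × 25.8 − 17.5 = 34.1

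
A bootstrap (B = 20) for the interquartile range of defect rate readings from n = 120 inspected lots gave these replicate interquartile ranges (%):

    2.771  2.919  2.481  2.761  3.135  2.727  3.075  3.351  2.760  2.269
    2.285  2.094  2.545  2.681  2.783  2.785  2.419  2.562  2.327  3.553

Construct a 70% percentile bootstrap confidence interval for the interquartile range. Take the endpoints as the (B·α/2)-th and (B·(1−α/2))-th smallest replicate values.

Sorted replicates: 2.094, 2.269, 2.285, 2.327, 2.419, 2.481, 2.545, 2.562, 2.681, 2.727, 2.760, 2.761, 2.771, 2.783, 2.785, 2.919, 3.075, 3.135, 3.351, 3.553
α = 0.30; lower rank = 20 × 0.150 = 3; upper rank = 20 × 0.850 = 17.
The 3rd smallest replicate is 2.285; the 17th is 3.075.

(2.285, 3.075)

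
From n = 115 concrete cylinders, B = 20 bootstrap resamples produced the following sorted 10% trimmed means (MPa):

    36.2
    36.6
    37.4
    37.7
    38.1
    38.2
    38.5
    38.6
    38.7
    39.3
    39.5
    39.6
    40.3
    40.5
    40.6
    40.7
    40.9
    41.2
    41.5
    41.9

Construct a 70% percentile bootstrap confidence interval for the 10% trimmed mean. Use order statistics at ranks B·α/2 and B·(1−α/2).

(37.4, 40.9)

α = 0.30; lower rank = 20 × 0.150 = 3; upper rank = 20 × 0.850 = 17.
The 3rd smallest replicate is 37.4; the 17th is 40.9.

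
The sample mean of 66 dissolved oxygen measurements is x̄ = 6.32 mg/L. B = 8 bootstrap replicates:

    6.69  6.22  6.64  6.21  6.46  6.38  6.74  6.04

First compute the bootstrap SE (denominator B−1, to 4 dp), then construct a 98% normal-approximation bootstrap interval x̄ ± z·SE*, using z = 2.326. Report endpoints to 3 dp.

Mean of replicates = 6.4225; sum of squared deviations = 0.4554; SE* = √(0.4554/7) = 0.2550
Margin = 2.326 × 0.2550 = 0.5931
Interval: 6.32 ± 0.5931

(5.727, 6.913)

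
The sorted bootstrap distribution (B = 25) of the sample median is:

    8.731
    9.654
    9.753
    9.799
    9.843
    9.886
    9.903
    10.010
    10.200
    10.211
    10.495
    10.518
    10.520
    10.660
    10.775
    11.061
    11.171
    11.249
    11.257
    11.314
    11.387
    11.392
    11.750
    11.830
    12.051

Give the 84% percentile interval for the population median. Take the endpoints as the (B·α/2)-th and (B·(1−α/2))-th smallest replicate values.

(9.654, 11.750)

α = 0.16; lower rank = 25 × 0.080 = 2; upper rank = 25 × 0.920 = 23.
The 2nd smallest replicate is 9.654; the 23rd is 11.750.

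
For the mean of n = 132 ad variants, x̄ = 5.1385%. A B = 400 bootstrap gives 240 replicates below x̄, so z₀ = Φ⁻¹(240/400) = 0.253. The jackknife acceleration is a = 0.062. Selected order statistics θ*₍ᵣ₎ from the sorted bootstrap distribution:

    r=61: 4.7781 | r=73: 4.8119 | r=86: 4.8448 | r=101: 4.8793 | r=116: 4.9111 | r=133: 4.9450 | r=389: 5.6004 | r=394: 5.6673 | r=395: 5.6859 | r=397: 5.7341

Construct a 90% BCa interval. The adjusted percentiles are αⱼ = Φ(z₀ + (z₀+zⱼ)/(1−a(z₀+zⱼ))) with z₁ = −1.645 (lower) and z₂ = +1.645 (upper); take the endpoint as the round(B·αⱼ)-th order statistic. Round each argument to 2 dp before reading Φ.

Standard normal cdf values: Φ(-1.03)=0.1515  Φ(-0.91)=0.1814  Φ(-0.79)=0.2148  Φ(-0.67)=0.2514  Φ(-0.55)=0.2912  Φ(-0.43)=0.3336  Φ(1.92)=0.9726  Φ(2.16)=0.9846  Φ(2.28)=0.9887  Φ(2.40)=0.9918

(4.7781, 5.7341)

Lower: z₀ + z₁ = 0.253 + (-1.645) = -1.392; 1 − a(z₀+z₁) = 1 − (0.062)(-1.392) = 1.0863; argument = 0.253 + (-1.392)/1.0863 = -1.0284 → -1.03.
α₁ = Φ(-1.03) = 0.1515; rank = round(400 × 0.1515) = 61; θ*₍61₎ = 4.7781.
Upper: z₀ + z₂ = 1.898; 1 − a(z₀+z₂) = 0.8823; argument = 2.4041 → 2.40; α₂ = 0.9918; rank = 397; θ*₍397₎ = 5.7341.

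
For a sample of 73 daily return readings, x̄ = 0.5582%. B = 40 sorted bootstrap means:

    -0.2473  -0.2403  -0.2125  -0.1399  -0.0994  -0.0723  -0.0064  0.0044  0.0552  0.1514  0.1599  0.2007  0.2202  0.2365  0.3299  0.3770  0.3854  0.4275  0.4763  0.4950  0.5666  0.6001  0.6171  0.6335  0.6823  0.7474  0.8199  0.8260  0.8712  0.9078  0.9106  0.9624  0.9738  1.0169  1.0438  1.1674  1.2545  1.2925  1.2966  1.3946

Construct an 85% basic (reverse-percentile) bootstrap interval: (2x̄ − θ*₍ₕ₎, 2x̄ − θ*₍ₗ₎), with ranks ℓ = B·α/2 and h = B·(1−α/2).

(-0.1381, 1.3289)

Percentile endpoints at ranks 3 and 37: θ*₍3₎ = -0.2125, θ*₍37₎ = 1.2545.
Basic interval reflects these around x̄:
  lower = 2 × 0.5582 − 1.2545 = -0.1381
  upper = 2 × 0.5582 − -0.2125 = 1.3289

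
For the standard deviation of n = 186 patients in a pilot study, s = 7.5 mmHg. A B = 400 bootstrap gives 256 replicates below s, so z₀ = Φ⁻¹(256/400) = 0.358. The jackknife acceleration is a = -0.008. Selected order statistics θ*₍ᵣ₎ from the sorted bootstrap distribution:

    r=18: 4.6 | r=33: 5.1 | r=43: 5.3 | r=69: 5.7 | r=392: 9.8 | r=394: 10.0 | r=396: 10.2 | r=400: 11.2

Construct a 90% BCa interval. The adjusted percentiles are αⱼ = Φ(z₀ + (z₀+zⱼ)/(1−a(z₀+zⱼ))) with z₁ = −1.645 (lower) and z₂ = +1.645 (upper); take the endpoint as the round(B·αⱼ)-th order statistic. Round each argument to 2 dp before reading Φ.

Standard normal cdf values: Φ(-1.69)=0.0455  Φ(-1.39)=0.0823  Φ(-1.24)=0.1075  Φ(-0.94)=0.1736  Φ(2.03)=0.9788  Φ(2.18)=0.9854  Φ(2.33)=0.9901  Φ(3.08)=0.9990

Lower: z₀ + z₁ = 0.358 + (-1.645) = -1.287; 1 − a(z₀+z₁) = 1 − (-0.008)(-1.287) = 0.9897; argument = 0.358 + (-1.287)/0.9897 = -0.9424 → -0.94.
α₁ = Φ(-0.94) = 0.1736; rank = round(400 × 0.1736) = 69; θ*₍69₎ = 5.7.
Upper: z₀ + z₂ = 2.003; 1 − a(z₀+z₂) = 1.0160; argument = 2.3294 → 2.33; α₂ = 0.9901; rank = 396; θ*₍396₎ = 10.2.

(5.7, 10.2)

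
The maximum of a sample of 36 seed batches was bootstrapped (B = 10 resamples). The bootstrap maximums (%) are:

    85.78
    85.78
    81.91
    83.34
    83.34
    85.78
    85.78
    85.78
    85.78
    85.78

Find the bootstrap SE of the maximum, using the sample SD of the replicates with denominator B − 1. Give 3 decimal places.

SE* = 1.462

Bootstrap SE is the standard deviation of the 10 replicate maximums.
Mean of replicates: (85.78 + 85.78 + 81.91 + 83.34 + 83.34 + 85.78 + 85.78 + 85.78 + 85.78 + 85.78) / 10 = 849.0500 / 10 = 84.9050
Sum of squared deviations: (+0.8750)² + (+0.8750)² + (−2.9950)² + (−1.5650)² + (−1.5650)² + (+0.8750)² + (+0.8750)² + (+0.8750)² + (+0.8750)² + (+0.8750)² = 19.2279
Variance = 19.2279 / 9 = 2.1364
SE* = √2.1364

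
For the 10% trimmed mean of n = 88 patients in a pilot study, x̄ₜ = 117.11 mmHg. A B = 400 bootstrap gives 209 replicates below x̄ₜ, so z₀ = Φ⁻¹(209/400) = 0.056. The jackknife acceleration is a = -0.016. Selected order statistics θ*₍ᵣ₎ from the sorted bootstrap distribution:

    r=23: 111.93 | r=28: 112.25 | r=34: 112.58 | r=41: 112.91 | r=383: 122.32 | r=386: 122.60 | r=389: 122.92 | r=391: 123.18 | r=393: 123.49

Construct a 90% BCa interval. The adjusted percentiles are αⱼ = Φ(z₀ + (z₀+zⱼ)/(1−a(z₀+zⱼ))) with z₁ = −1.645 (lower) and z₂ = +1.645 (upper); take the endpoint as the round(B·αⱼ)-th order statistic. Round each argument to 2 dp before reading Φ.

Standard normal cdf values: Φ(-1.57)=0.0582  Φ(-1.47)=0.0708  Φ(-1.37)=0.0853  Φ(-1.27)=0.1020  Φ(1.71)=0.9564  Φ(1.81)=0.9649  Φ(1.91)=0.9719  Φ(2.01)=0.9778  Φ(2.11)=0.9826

Lower: z₀ + z₁ = 0.056 + (-1.645) = -1.589; 1 − a(z₀+z₁) = 1 − (-0.016)(-1.589) = 0.9746; argument = 0.056 + (-1.589)/0.9746 = -1.5745 → -1.57.
α₁ = Φ(-1.57) = 0.0582; rank = round(400 × 0.0582) = 23; θ*₍23₎ = 111.93.
Upper: z₀ + z₂ = 1.701; 1 − a(z₀+z₂) = 1.0272; argument = 1.7119 → 1.71; α₂ = 0.9564; rank = 383; θ*₍383₎ = 122.32.

(111.93, 122.32)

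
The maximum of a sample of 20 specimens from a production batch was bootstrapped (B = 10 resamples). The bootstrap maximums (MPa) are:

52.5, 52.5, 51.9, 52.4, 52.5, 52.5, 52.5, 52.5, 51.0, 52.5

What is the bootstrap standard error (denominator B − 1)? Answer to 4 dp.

SE* = 0.4872

Bootstrap SE is the standard deviation of the 10 replicate maximums.
Mean of replicates: (52.5 + 52.5 + 51.9 + 52.4 + 52.5 + 52.5 + 52.5 + 52.5 + 51.0 + 52.5) / 10 = 522.80000 / 10 = 52.28000
Sum of squared deviations: (+0.22000)² + (+0.22000)² + (−0.38000)² + (+0.12000)² + (+0.22000)² + (+0.22000)² + (+0.22000)² + (+0.22000)² + (−1.28000)² + (+0.22000)² = 2.13600
Variance = 2.13600 / 9 = 0.23733
SE* = √0.23733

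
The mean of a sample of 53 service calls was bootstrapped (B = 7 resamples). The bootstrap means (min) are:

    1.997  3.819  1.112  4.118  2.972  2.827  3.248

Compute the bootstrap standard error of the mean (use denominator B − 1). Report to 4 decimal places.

Bootstrap SE is the standard deviation of the 7 replicate means.
Mean of replicates: (1.997 + 3.819 + 1.112 + 4.118 + 2.972 + 2.827 + 3.248) / 7 = 20.09300 / 7 = 2.87043
Sum of squared deviations: (−0.87343)² + (+0.94857)² + (−1.75843)² + (+1.24757)² + (+0.10157)² + (−0.04343)² + (+0.37757)² = 6.46593
Variance = 6.46593 / 6 = 1.07766
SE* = √1.07766

SE* = 1.0381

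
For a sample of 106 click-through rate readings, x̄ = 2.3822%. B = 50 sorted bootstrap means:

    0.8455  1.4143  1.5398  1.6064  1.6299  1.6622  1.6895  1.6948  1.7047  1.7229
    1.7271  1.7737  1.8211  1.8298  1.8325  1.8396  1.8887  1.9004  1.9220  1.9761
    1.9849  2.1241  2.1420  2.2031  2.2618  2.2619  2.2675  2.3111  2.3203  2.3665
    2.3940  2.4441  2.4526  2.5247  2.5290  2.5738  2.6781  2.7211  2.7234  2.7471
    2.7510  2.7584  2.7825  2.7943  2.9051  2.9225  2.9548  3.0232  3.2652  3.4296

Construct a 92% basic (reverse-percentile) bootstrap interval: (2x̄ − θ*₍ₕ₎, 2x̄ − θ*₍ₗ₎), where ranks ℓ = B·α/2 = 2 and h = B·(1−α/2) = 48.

(1.7412, 3.3501)

Percentile endpoints at ranks 2 and 48: θ*₍2₎ = 1.4143, θ*₍48₎ = 3.0232.
Basic interval reflects these around x̄:
  lower = 2 × 2.3822 − 3.0232 = 1.7412
  upper = 2 × 2.3822 − 1.4143 = 3.3501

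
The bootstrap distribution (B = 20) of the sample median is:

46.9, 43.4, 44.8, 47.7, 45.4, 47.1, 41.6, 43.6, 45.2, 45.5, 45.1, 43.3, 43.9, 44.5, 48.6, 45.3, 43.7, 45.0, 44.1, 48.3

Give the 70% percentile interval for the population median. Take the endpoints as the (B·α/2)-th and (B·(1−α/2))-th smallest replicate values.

Sorted replicates: 41.6, 43.3, 43.4, 43.6, 43.7, 43.9, 44.1, 44.5, 44.8, 45.0, 45.1, 45.2, 45.3, 45.4, 45.5, 46.9, 47.1, 47.7, 48.3, 48.6
α = 0.30; lower rank = 20 × 0.150 = 3; upper rank = 20 × 0.850 = 17.
The 3rd smallest replicate is 43.4; the 17th is 47.1.

(43.4, 47.1)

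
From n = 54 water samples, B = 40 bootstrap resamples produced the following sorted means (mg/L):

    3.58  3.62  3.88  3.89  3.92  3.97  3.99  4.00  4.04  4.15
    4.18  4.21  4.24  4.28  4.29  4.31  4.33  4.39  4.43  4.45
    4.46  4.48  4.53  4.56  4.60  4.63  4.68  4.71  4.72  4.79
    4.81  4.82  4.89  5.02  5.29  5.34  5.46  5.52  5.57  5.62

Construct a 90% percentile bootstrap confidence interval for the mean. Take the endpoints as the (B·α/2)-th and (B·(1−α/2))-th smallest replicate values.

(3.62, 5.52)

α = 0.10; lower rank = 40 × 0.050 = 2; upper rank = 40 × 0.950 = 38.
The 2nd smallest replicate is 3.62; the 38th is 5.52.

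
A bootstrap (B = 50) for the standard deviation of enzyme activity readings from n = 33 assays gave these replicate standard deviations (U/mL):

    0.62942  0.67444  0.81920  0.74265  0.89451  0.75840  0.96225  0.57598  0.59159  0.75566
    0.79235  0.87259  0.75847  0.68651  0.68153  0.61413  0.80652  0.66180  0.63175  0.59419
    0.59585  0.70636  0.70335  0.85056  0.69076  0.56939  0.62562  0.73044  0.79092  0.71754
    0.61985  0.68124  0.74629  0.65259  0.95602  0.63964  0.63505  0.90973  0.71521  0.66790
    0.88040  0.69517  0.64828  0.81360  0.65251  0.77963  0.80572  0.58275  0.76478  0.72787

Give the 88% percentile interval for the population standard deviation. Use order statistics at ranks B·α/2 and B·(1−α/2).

(0.58275, 0.89451)

Sorted replicates: 0.56939, 0.57598, 0.58275, 0.59159, 0.59419, 0.59585, 0.61413, 0.61985, 0.62562, 0.62942, 0.63175, 0.63505, 0.63964, 0.64828, 0.65251, 0.65259, 0.66180, 0.66790, 0.67444, 0.68124, 0.68153, 0.68651, 0.69076, 0.69517, 0.70335, 0.70636, 0.71521, 0.71754, 0.72787, 0.73044, 0.74265, 0.74629, 0.75566, 0.75840, 0.75847, 0.76478, 0.77963, 0.79092, 0.79235, 0.80572, 0.80652, 0.81360, 0.81920, 0.85056, 0.87259, 0.88040, 0.89451, 0.90973, 0.95602, 0.96225
α = 0.12; lower rank = 50 × 0.060 = 3; upper rank = 50 × 0.940 = 47.
The 3rd smallest replicate is 0.58275; the 47th is 0.89451.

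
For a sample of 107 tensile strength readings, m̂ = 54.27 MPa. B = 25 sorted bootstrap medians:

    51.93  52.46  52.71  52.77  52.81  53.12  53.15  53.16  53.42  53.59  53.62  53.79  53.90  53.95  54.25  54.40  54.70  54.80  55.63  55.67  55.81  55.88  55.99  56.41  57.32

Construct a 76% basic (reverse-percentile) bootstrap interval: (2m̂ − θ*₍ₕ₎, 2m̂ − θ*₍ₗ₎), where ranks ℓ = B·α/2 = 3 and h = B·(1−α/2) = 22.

(52.66, 55.83)

Percentile endpoints at ranks 3 and 22: θ*₍3₎ = 52.71, θ*₍22₎ = 55.88.
Basic interval reflects these around m̂:
  lower = 2 × 54.27 − 55.88 = 52.66
  upper = 2 × 54.27 − 52.71 = 55.83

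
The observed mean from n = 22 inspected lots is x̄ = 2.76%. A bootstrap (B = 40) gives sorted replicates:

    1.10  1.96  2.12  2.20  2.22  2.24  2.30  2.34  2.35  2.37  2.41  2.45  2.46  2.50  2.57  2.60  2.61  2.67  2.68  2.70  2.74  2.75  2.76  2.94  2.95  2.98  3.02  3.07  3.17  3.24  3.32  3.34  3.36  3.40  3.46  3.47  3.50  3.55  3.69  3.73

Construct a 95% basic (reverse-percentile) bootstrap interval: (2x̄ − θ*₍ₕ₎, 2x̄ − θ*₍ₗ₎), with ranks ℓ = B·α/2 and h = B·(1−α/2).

(1.83, 4.42)

Percentile endpoints at ranks 1 and 39: θ*₍1₎ = 1.10, θ*₍39₎ = 3.69.
Basic interval reflects these around x̄:
  lower = 2 × 2.76 − 3.69 = 1.83
  upper = 2 × 2.76 − 1.10 = 4.42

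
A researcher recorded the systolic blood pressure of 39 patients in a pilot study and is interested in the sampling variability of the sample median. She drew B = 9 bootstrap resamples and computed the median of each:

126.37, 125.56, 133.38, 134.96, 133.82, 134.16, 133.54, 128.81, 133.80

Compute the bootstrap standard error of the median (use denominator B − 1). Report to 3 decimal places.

SE* = 3.643

Bootstrap SE is the standard deviation of the 9 replicate medians.
Mean of replicates: (126.37 + 125.56 + 133.38 + 134.96 + 133.82 + 134.16 + 133.54 + 128.81 + 133.80) / 9 = 1184.4000 / 9 = 131.6000
Sum of squared deviations: (−5.2300)² + (−6.0400)² + (+1.7800)² + (+3.3600)² + (+2.2200)² + (+2.5600)² + (+1.9400)² + (−2.7900)² + (+2.2000)² = 106.1622
Variance = 106.1622 / 8 = 13.2703
SE* = √13.2703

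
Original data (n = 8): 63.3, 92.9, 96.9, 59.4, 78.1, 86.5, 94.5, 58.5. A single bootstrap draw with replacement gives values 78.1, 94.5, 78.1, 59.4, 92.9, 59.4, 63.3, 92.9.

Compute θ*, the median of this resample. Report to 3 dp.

Sorted: 59.4, 59.4, 63.3, 78.1, 78.1, 92.9, 92.9, 94.5
Median = average of the two middle values = 78.100

θ* = 78.100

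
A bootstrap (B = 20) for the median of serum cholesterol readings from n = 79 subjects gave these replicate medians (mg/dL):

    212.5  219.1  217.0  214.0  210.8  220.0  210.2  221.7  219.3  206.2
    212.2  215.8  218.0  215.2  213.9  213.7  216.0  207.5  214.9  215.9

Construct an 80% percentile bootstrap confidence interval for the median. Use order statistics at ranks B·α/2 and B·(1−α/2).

(207.5, 219.3)

Sorted replicates: 206.2, 207.5, 210.2, 210.8, 212.2, 212.5, 213.7, 213.9, 214.0, 214.9, 215.2, 215.8, 215.9, 216.0, 217.0, 218.0, 219.1, 219.3, 220.0, 221.7
α = 0.20; lower rank = 20 × 0.100 = 2; upper rank = 20 × 0.900 = 18.
The 2nd smallest replicate is 207.5; the 18th is 219.3.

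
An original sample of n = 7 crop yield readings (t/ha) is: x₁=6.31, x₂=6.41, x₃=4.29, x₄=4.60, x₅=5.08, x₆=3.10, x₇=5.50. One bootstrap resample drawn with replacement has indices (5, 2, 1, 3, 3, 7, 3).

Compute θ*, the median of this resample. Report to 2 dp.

Resample values: 5.08, 6.41, 6.31, 4.29, 4.29, 5.50, 4.29.
Sorted: 4.29, 4.29, 4.29, 5.08, 5.50, 6.31, 6.41
Median = middle value = 5.08

θ* = 5.08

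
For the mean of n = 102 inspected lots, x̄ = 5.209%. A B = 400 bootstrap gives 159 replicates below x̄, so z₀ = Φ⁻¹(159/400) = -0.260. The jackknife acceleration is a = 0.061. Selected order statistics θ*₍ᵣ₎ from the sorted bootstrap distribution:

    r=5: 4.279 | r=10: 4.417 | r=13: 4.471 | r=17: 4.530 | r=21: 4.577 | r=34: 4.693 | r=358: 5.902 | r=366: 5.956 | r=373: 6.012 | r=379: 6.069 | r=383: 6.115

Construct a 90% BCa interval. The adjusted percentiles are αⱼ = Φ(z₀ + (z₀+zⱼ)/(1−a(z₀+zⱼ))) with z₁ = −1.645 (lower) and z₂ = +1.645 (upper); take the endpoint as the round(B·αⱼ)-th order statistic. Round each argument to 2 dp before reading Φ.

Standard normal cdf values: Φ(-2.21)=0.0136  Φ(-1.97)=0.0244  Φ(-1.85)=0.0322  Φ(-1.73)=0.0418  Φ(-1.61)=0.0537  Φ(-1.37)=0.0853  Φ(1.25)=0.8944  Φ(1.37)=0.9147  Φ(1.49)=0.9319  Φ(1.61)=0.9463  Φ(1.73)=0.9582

Lower: z₀ + z₁ = -0.260 + (-1.645) = -1.905; 1 − a(z₀+z₁) = 1 − (0.061)(-1.905) = 1.1162; argument = -0.260 + (-1.905)/1.1162 = -1.9667 → -1.97.
α₁ = Φ(-1.97) = 0.0244; rank = round(400 × 0.0244) = 10; θ*₍10₎ = 4.417.
Upper: z₀ + z₂ = 1.385; 1 − a(z₀+z₂) = 0.9155; argument = 1.2528 → 1.25; α₂ = 0.8944; rank = 358; θ*₍358₎ = 5.902.

(4.417, 5.902)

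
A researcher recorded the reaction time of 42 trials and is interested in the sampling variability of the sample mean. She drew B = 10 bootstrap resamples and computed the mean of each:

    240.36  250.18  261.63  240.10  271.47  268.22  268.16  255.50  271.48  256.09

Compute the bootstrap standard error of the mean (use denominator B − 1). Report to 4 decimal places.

SE* = 11.9518

Bootstrap SE is the standard deviation of the 10 replicate means.
Mean of replicates: (240.36 + 250.18 + 261.63 + 240.10 + 271.47 + 268.22 + 268.16 + 255.50 + 271.48 + 256.09) / 10 = 2583.19000 / 10 = 258.31900
Sum of squared deviations: (−17.95900)² + (−8.13900)² + (+3.31100)² + (−18.21900)² + (+13.15100)² + (+9.90100)² + (+9.84100)² + (−2.81900)² + (+13.16100)² + (−2.22900)² = 1285.61469
Variance = 1285.61469 / 9 = 142.84608
SE* = √142.84608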